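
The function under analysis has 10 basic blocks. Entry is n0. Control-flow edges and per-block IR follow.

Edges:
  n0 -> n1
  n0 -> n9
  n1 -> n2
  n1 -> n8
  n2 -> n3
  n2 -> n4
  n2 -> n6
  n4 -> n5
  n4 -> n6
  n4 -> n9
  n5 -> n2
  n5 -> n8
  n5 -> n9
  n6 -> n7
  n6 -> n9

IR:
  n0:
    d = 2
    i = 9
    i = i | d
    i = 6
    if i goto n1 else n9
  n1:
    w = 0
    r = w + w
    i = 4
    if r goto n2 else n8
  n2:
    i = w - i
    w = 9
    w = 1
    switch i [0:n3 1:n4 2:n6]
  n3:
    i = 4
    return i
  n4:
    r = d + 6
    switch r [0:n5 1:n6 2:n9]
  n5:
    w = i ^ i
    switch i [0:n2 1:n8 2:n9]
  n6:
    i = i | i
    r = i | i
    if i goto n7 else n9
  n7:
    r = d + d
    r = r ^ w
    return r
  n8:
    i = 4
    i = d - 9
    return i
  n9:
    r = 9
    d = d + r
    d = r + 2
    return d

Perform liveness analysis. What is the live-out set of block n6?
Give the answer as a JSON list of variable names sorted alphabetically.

Answer: ["d", "w"]

Analysis:
Per-block:
  n0: {d,i} / ∅
  n1: {i,r,w} / ∅
  n2: {i,w} / {i,w}
  n3: {i} / ∅
  n4: {r} / {d}
  n5: {w} / {i}
  n6: {i,r} / {i}
  n7: {r} / {d,w}
  n8: {i} / {d}
  n9: {d,r} / {d}

Backward fixpoint:
  live n0: ∅→{d}
  live n1: {d}→{d,i,w}
  live n2: {d,i,w}→{d,i,w}
  live n3: ∅→∅
  live n4: {d,i,w}→{d,i,w}
  live n5: {d,i}→{d,i,w}
  live n6: {d,i,w}→{d,w}
  live n7: {d,w}→∅
  live n8: {d}→∅
  live n9: {d}→∅

live-out(n6) = ["d", "w"]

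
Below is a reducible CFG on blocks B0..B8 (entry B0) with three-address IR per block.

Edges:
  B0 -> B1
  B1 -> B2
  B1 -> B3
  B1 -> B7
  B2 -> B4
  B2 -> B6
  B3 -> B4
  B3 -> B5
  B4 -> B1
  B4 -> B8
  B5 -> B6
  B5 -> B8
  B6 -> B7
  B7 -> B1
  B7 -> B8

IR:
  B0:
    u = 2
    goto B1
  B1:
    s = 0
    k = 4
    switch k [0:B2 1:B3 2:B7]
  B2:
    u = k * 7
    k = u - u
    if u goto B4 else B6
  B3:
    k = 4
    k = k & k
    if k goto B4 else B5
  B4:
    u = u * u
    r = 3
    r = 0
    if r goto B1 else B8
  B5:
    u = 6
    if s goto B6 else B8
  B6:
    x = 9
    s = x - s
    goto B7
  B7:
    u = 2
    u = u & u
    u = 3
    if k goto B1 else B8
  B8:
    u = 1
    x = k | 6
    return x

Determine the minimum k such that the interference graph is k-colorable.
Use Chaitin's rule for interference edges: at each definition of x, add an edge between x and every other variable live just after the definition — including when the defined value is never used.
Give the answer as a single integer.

Answer: 3

Analysis:
Block summaries:
  B0: def={u} ue=∅
  B1: def={k,s} ue=∅
  B2: def={k,u} ue={k}
  B3: def={k} ue=∅
  B4: def={r,u} ue={u}
  B5: def={u} ue={s}
  B6: def={s,x} ue={s}
  B7: def={u} ue={k}
  B8: def={u,x} ue={k}

Liveness:
  B0 li=∅ lo={u}
  B1 li={u} lo={k,s,u}
  B2 li={k,s} lo={k,s,u}
  B3 li={s,u} lo={k,s,u}
  B4 li={k,u} lo={k,u}
  B5 li={k,s} lo={k,s}
  B6 li={k,s} lo={k}
  B7 li={k} lo={k,u}
  B8 li={k} lo=∅

Interference:
  k↔{r,s,u,x}
  r↔{k,u}
  s↔{k,u,x}
  u↔{k,r,s}
  x↔{k,s}

Registers:
  lower bound: {k,r,u} mutually conflict ⇒ χ ≥ 3
  assign k→c0 r→c1 s→c1 u→c2 x→c2 — no edge inside a register ⇒ χ ≤ 3
  χ = 3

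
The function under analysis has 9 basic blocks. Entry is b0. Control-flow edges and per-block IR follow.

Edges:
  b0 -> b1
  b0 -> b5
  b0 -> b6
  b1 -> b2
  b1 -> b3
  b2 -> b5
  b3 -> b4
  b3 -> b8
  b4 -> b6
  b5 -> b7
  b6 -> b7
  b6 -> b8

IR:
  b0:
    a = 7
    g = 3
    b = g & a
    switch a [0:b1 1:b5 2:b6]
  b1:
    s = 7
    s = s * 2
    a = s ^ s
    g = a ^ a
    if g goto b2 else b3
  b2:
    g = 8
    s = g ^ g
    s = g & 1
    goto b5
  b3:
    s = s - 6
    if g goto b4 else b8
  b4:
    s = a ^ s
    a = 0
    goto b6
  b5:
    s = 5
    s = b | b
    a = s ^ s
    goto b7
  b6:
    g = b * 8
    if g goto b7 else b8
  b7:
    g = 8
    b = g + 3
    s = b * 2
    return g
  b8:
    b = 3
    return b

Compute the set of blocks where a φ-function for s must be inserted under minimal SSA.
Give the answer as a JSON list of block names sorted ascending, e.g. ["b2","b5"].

Answer: ["b5", "b6", "b7", "b8"]

Working:
idom tree: b1←b0 b2←b1 b3←b1 b4←b3 b5←b0 b6←b0 b7←b0 b8←b0
Join-block Dom:
  b5: preds {b0,b2}: {b0} ∩ {b0,b1,b2} = {b0}; idom=b0
  b6: preds {b0,b4}: {b0} ∩ {b0,b1,b3,b4} = {b0}; idom=b0
  b7: preds {b5,b6}: {b0,b5} ∩ {b0,b6} = {b0}; idom=b0
  b8: preds {b3,b6}: {b0,b1,b3} ∩ {b0,b6} = {b0}; idom=b0

DF walk-up:
  b5←b0: walk · to b0
  b5←b2: walk b2→b1 to b0
  b6←b0: walk · to b0
  b6←b4: walk b4→b3→b1 to b0
  b7←b5: walk b5 to b0
  b7←b6: walk b6 to b0
  b8←b3: walk b3→b1 to b0
  b8←b6: walk b6 to b0
  b0: DF=∅
  b1: DF={b5,b6,b8}
  b2: DF={b5}
  b3: DF={b6,b8}
  b4: DF={b6}
  b5: DF={b7}
  b6: DF={b7,b8}
  b7: DF=∅
  b8: DF=∅

φ for s: defs {b1,b2,b3,b4,b5,b7}
  DF⁺ = {b5,b6,b7,b8}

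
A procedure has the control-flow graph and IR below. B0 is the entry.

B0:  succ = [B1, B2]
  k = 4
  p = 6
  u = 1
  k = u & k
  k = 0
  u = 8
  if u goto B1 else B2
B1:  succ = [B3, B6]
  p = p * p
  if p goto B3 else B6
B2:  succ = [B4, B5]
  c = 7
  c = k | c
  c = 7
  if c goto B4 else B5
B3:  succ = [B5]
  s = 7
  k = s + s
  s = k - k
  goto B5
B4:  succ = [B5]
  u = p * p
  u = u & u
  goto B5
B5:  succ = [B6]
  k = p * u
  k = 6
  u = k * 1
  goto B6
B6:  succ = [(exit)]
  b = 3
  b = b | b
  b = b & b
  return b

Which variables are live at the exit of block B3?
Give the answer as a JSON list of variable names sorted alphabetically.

Answer: ["p", "u"]

Analysis:
Per-block:
  B0: {k,p,u} / ∅
  B1: {p} / {p}
  B2: {c} / {k}
  B3: {k,s} / ∅
  B4: {u} / {p}
  B5: {k,u} / {p,u}
  B6: {b} / ∅

Liveness:
  B0 li=∅ lo={k,p,u}
  B1 li={p,u} lo={p,u}
  B2 li={k,p,u} lo={p,u}
  B3 li={p,u} lo={p,u}
  B4 li={p} lo={p,u}
  B5 li={p,u} lo=∅
  B6 li=∅ lo=∅

live-out(B3) = ["p", "u"]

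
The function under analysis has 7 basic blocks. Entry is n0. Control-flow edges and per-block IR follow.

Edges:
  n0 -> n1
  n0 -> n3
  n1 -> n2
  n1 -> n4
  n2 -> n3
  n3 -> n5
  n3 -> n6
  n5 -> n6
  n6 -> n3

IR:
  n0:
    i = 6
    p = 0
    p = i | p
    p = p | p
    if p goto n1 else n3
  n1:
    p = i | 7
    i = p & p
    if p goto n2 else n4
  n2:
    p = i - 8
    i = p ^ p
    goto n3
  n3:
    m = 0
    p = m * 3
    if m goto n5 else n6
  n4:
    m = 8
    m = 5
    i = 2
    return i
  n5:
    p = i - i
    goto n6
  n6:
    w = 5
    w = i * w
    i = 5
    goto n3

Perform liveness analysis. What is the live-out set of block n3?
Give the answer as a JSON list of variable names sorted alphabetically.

Answer: ["i"]

Derivation:
Per-block:
  n0: {i,p} / ∅
  n1: {i,p} / {i}
  n2: {i,p} / {i}
  n3: {m,p} / ∅
  n4: {i,m} / ∅
  n5: {p} / {i}
  n6: {i,w} / {i}

Live sets:
  n0 li=∅ lo={i}
  n1 li={i} lo={i}
  n2 li={i} lo={i}
  n3 li={i} lo={i}
  n4 li=∅ lo=∅
  n5 li={i} lo={i}
  n6 li={i} lo={i}

live-out(n3) = ["i"]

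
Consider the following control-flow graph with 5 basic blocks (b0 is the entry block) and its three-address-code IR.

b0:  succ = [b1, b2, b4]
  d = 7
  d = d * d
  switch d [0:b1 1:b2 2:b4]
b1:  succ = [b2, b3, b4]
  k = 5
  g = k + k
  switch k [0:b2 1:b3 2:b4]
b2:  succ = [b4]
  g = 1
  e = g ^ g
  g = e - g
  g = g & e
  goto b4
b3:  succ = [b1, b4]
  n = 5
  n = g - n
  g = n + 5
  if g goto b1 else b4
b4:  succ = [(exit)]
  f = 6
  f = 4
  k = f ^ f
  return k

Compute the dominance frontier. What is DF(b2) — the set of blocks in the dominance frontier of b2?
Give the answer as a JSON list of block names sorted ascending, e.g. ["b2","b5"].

Answer: ["b4"]

Derivation:
idom tree: b1←b0 b2←b0 b3←b1 b4←b0
Join-block Dom:
  b1: preds {b0,b3}: {b0} ∩ {b0,b1,b3} = {b0}; idom=b0
  b2: preds {b0,b1}: {b0} ∩ {b0,b1} = {b0}; idom=b0
  b4: preds {b0,b1,b2,b3}: {b0} ∩ {b0,b1} ∩ {b0,b2} ∩ {b0,b1,b3} = {b0}; idom=b0

DF derivation:
  b1←b0: walk · to b0
  b1←b3: walk b3→b1 to b0
  b2←b0: walk · to b0
  b2←b1: walk b1 to b0
  b4←b0: walk · to b0
  b4←b1: walk b1 to b0
  b4←b2: walk b2 to b0
  b4←b3: walk b3→b1 to b0
  b0 → ∅
  b1 → {b1,b2,b4}
  b2 → {b4}
  b3 → {b1,b4}
  b4 → ∅

DF(b2) = ["b4"]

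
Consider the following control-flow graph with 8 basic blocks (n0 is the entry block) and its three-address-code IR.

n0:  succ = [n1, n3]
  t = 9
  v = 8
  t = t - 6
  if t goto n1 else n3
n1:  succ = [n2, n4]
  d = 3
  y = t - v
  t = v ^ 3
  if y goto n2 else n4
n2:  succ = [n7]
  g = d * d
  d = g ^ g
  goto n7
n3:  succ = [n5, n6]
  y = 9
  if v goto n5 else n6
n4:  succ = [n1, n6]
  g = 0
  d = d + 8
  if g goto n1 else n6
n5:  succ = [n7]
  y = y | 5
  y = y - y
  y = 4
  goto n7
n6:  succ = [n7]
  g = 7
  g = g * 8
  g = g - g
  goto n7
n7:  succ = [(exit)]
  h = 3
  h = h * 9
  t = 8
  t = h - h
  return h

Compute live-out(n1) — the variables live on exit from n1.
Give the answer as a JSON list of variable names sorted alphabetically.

Answer: ["d", "t", "v"]

Analysis:
Per-block:
  n0: def={t,v} ue=∅
  n1: def={d,t,y} ue={t,v}
  n2: def={d,g} ue={d}
  n3: def={y} ue={v}
  n4: def={d,g} ue={d}
  n5: def={y} ue={y}
  n6: def={g} ue=∅
  n7: def={h,t} ue=∅

Live sets:
  live n0: ∅→{t,v}
  live n1: {t,v}→{d,t,v}
  live n2: {d}→∅
  live n3: {v}→{y}
  live n4: {d,t,v}→{t,v}
  live n5: {y}→∅
  live n6: ∅→∅
  live n7: ∅→∅

live-out(n1) = ["d", "t", "v"]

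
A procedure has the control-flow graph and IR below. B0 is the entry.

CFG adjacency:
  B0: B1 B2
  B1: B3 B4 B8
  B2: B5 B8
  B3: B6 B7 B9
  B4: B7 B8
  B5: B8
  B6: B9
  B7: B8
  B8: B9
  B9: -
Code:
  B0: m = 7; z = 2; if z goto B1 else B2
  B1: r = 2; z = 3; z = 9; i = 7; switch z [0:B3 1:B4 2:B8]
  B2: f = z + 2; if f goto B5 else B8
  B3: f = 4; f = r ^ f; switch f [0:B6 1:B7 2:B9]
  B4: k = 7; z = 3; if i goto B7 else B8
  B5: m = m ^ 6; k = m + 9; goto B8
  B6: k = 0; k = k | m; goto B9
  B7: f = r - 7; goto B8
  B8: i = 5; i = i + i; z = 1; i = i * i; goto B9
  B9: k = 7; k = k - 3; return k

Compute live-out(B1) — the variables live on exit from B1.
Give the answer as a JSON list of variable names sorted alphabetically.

Answer: ["i", "m", "r"]

Analysis:
Block summaries:
  B0: def={m,z} ue=∅
  B1: def={i,r,z} ue=∅
  B2: def={f} ue={z}
  B3: def={f} ue={r}
  B4: def={k,z} ue={i}
  B5: def={k,m} ue={m}
  B6: def={k} ue={m}
  B7: def={f} ue={r}
  B8: def={i,z} ue=∅
  B9: def={k} ue=∅

Liveness:
  B0 li=∅ lo={m,z}
  B1 li={m} lo={i,m,r}
  B2 li={m,z} lo={m}
  B3 li={m,r} lo={m,r}
  B4 li={i,r} lo={r}
  B5 li={m} lo=∅
  B6 li={m} lo=∅
  B7 li={r} lo=∅
  B8 li=∅ lo=∅
  B9 li=∅ lo=∅

live-out(B1) = ["i", "m", "r"]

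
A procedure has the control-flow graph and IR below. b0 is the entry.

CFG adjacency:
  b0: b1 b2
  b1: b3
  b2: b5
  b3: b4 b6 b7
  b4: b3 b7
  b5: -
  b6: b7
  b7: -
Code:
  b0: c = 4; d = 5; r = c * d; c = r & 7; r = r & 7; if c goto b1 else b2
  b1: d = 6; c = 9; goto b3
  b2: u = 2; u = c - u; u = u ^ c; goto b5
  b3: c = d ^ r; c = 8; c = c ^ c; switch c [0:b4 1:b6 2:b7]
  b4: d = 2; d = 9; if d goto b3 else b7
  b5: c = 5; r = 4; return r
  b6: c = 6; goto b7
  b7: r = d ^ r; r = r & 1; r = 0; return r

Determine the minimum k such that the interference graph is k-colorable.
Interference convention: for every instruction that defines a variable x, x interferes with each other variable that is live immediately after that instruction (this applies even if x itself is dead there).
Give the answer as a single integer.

Per-block:
  b0: {c,d,r} / ∅
  b1: {c,d} / ∅
  b2: {u} / {c}
  b3: {c} / {d,r}
  b4: {d} / ∅
  b5: {c,r} / ∅
  b6: {c} / ∅
  b7: {r} / {d,r}

Live sets:
  b0: in=∅ out={c,r}
  b1: in={r} out={d,r}
  b2: in={c} out=∅
  b3: in={d,r} out={d,r}
  b4: in={r} out={d,r}
  b5: in=∅ out=∅
  b6: in={d,r} out={d,r}
  b7: in={d,r} out=∅

Conflict graph:
  c↔{d,r,u}
  d↔{c,r}
  r↔{c,d}
  u↔{c}

Colouring:
  {c,d,r} pairwise interfere (3-clique) ⇒ χ ≥ 3
  3-colouring: c0={c}  c1={d,u}  c2={r}
  χ = 3

Answer: 3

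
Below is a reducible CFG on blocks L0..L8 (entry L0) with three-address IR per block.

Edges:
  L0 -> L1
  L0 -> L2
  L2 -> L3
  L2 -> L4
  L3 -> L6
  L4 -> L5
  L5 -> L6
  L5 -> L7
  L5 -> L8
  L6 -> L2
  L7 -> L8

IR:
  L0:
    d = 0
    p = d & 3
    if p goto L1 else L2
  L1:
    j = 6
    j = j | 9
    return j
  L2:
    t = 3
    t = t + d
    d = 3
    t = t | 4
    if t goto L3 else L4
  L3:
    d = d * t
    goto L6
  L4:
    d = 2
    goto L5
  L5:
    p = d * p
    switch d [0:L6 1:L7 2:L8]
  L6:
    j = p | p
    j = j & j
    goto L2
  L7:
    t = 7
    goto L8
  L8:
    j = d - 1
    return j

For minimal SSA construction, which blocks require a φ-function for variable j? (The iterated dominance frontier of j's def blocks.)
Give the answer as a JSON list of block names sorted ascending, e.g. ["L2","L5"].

Answer: ["L2"]

Analysis:
idom tree: L1←L0 L2←L0 L3←L2 L4←L2 L5←L4 L6←L2 L7←L5 L8←L5
Join-block Dom:
  L2: preds {L0,L6}: {L0} ∩ {L0,L2,L6} = {L0}; idom=L0
  L6: preds {L3,L5}: {L0,L2,L3} ∩ {L0,L2,L4,L5} = {L0,L2}; idom=L2
  L8: preds {L5,L7}: {L0,L2,L4,L5} ∩ {L0,L2,L4,L5,L7} = {L0,L2,L4,L5}; idom=L5

Frontier:
  L2←L0: walk · to L0
  L2←L6: walk L6→L2 to L0
  L6←L3: walk L3 to L2
  L6←L5: walk L5→L4 to L2
  L8←L5: walk · to L5
  L8←L7: walk L7 to L5
  DF(L0)=∅
  DF(L1)=∅
  DF(L2)={L2}
  DF(L3)={L6}
  DF(L4)={L6}
  DF(L5)={L6}
  DF(L6)={L2}
  DF(L7)={L8}
  DF(L8)=∅

φ for j: defs {L1,L6,L8}
  DF⁺ = {L2}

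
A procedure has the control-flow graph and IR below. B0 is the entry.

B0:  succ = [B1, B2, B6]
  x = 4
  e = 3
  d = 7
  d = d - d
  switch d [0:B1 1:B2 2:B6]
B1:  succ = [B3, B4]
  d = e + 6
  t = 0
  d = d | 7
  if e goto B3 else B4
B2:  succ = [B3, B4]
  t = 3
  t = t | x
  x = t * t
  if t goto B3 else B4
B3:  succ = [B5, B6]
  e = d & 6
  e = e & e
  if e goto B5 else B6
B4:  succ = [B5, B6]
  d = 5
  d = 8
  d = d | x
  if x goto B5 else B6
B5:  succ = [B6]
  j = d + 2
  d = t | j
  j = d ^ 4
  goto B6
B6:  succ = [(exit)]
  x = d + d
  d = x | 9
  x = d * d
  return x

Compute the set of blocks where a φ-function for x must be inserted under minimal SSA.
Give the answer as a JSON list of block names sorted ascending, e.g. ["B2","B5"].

idom tree: B1←B0 B2←B0 B3←B0 B4←B0 B5←B0 B6←B0
Join-block Dom:
  B3: preds {B1,B2}: {B0,B1} ∩ {B0,B2} = {B0}; idom=B0
  B4: preds {B1,B2}: {B0,B1} ∩ {B0,B2} = {B0}; idom=B0
  B5: preds {B3,B4}: {B0,B3} ∩ {B0,B4} = {B0}; idom=B0
  B6: preds {B0,B3,B4,B5}: {B0} ∩ {B0,B3} ∩ {B0,B4} ∩ {B0,B5} = {B0}; idom=B0

Frontier:
  B3←B1: walk B1 to B0
  B3←B2: walk B2 to B0
  B4←B1: walk B1 to B0
  B4←B2: walk B2 to B0
  B5←B3: walk B3 to B0
  B5←B4: walk B4 to B0
  B6←B0: walk · to B0
  B6←B3: walk B3 to B0
  B6←B4: walk B4 to B0
  B6←B5: walk B5 to B0
  DF(B0)=∅
  DF(B1)={B3,B4}
  DF(B2)={B3,B4}
  DF(B3)={B5,B6}
  DF(B4)={B5,B6}
  DF(B5)={B6}
  DF(B6)=∅

φ for x: defs {B0,B2,B6}
  DF⁺ = {B3,B4,B5,B6}

Answer: ["B3", "B4", "B5", "B6"]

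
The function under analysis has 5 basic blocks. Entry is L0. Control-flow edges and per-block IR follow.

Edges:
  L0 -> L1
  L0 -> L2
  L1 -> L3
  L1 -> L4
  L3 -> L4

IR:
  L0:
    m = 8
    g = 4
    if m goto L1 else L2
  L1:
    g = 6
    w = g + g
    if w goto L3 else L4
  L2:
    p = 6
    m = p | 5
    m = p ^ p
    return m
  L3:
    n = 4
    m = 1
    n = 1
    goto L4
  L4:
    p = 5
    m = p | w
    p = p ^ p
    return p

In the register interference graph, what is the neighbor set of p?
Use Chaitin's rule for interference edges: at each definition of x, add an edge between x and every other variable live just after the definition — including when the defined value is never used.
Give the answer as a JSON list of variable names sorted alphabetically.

Answer: ["m", "w"]

Working:
Per-block:
  L0: def={g,m} ue=∅
  L1: def={g,w} ue=∅
  L2: def={m,p} ue=∅
  L3: def={m,n} ue=∅
  L4: def={m,p} ue={w}

Backward fixpoint:
  live L0: ∅→∅
  live L1: ∅→{w}
  live L2: ∅→∅
  live L3: {w}→{w}
  live L4: {w}→∅

Interfere edges:
  g: {m}
  m: {g,p,w}
  n: {w}
  p: {m,w}
  w: {m,n,p}

N(p) = ["m", "w"]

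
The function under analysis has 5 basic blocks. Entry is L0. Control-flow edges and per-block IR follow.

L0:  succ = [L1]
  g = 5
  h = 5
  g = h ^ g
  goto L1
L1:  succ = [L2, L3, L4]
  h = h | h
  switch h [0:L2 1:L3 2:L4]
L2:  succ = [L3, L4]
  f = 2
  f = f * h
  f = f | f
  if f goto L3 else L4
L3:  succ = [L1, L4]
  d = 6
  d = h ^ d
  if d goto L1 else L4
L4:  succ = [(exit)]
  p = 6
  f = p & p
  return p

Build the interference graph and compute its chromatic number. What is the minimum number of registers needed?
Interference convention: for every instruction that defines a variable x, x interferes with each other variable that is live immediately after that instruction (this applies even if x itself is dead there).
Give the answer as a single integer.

def/use:
  L0 def {g,h} use ∅
  L1 def {h} use {h}
  L2 def {f} use {h}
  L3 def {d} use {h}
  L4 def {f,p} use ∅

Backward fixpoint:
  L0: in=∅ out={h}
  L1: in={h} out={h}
  L2: in={h} out={h}
  L3: in={h} out={h}
  L4: in=∅ out=∅

Interference:
  d↔{h}
  f↔{h,p}
  g↔{h}
  h↔{d,f,g}
  p↔{f}

Chromatic number:
  {d,h} pairwise interfere (2-clique) ⇒ χ ≥ 2
  2-colouring: R0={h,p}  R1={d,f,g}
  χ = 2

Answer: 2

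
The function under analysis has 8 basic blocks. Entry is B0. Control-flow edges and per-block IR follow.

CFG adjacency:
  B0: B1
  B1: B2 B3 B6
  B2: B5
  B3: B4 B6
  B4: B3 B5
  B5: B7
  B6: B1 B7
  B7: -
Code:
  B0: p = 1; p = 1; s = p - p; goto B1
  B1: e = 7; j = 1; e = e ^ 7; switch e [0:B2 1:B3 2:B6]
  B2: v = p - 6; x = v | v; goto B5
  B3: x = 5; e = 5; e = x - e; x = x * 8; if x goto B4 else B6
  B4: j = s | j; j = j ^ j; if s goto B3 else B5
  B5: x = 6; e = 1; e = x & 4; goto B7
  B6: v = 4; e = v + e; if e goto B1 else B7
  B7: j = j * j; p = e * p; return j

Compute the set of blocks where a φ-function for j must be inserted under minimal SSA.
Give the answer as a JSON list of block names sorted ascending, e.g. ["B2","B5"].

idom tree: B1←B0 B2←B1 B3←B1 B4←B3 B5←B1 B6←B1 B7←B1
Dom∩ at merges:
  B1: preds {B0,B6}: {B0} ∩ {B0,B1,B6} = {B0}; idom=B0
  B3: preds {B1,B4}: {B0,B1} ∩ {B0,B1,B3,B4} = {B0,B1}; idom=B1
  B5: preds {B2,B4}: {B0,B1,B2} ∩ {B0,B1,B3,B4} = {B0,B1}; idom=B1
  B6: preds {B1,B3}: {B0,B1} ∩ {B0,B1,B3} = {B0,B1}; idom=B1
  B7: preds {B5,B6}: {B0,B1,B5} ∩ {B0,B1,B6} = {B0,B1}; idom=B1

DF derivation:
  join B1 pred B0: · stop@B0
  join B1 pred B6: B6→B1 stop@B0
  join B3 pred B1: · stop@B1
  join B3 pred B4: B4→B3 stop@B1
  join B5 pred B2: B2 stop@B1
  join B5 pred B4: B4→B3 stop@B1
  join B6 pred B1: · stop@B1
  join B6 pred B3: B3 stop@B1
  join B7 pred B5: B5 stop@B1
  join B7 pred B6: B6 stop@B1
  B0 → ∅
  B1 → {B1}
  B2 → {B5}
  B3 → {B3,B5,B6}
  B4 → {B3,B5}
  B5 → {B7}
  B6 → {B1,B7}
  B7 → ∅

φ for j: defs {B1,B4,B7}
  DF⁺ = {B1,B3,B5,B6,B7}

Answer: ["B1", "B3", "B5", "B6", "B7"]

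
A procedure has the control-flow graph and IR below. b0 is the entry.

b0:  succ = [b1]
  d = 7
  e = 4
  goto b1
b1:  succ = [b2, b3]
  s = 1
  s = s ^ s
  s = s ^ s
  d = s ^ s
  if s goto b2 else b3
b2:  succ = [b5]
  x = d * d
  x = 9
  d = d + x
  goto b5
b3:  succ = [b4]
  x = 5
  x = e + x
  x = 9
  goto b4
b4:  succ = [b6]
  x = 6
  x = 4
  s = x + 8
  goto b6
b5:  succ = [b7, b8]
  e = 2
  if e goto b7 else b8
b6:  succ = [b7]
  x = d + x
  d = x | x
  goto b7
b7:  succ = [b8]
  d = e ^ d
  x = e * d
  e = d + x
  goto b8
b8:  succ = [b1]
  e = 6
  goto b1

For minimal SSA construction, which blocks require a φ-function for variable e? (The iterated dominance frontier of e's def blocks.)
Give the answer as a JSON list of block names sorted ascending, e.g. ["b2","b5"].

idom tree: b1←b0 b2←b1 b3←b1 b4←b3 b5←b2 b6←b4 b7←b1 b8←b1
Join-block Dom:
  b1: preds {b0,b8}: {b0} ∩ {b0,b1,b8} = {b0}; idom=b0
  b7: preds {b5,b6}: {b0,b1,b2,b5} ∩ {b0,b1,b3,b4,b6} = {b0,b1}; idom=b1
  b8: preds {b5,b7}: {b0,b1,b2,b5} ∩ {b0,b1,b7} = {b0,b1}; idom=b1

DF walk-up:
  join b1 pred b0: · stop@b0
  join b1 pred b8: b8→b1 stop@b0
  join b7 pred b5: b5→b2 stop@b1
  join b7 pred b6: b6→b4→b3 stop@b1
  join b8 pred b5: b5→b2 stop@b1
  join b8 pred b7: b7 stop@b1
  b0: DF=∅
  b1: DF={b1}
  b2: DF={b7,b8}
  b3: DF={b7}
  b4: DF={b7}
  b5: DF={b7,b8}
  b6: DF={b7}
  b7: DF={b8}
  b8: DF={b1}

φ for e: defs {b0,b5,b7,b8}
  DF⁺ = {b1,b7,b8}

Answer: ["b1", "b7", "b8"]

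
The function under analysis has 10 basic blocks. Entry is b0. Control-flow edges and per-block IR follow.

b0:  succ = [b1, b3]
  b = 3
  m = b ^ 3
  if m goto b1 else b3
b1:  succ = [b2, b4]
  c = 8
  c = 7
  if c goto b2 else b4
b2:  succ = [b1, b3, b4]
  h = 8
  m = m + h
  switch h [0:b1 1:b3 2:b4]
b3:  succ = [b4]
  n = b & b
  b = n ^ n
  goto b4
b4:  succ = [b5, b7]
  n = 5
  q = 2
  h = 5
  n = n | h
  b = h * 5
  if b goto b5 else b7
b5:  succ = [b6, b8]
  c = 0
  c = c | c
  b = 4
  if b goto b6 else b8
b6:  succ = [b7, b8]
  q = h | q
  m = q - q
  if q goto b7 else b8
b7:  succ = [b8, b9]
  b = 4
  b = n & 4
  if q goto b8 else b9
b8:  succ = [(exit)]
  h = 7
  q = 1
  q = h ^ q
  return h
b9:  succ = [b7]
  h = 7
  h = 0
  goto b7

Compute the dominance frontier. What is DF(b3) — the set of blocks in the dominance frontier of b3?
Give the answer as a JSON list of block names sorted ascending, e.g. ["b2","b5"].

idom tree: b1←b0 b2←b1 b3←b0 b4←b0 b5←b4 b6←b5 b7←b4 b8←b4 b9←b7
Join-block Dom:
  b1: preds {b0,b2}: {b0} ∩ {b0,b1,b2} = {b0}; idom=b0
  b3: preds {b0,b2}: {b0} ∩ {b0,b1,b2} = {b0}; idom=b0
  b4: preds {b1,b2,b3}: {b0,b1} ∩ {b0,b1,b2} ∩ {b0,b3} = {b0}; idom=b0
  b7: preds {b4,b6,b9}: {b0,b4} ∩ {b0,b4,b5,b6} ∩ {b0,b4,b7,b9} = {b0,b4}; idom=b4
  b8: preds {b5,b6,b7}: {b0,b4,b5} ∩ {b0,b4,b5,b6} ∩ {b0,b4,b7} = {b0,b4}; idom=b4

DF walk-up:
  join b1 pred b0: · stop@b0
  join b1 pred b2: b2→b1 stop@b0
  join b3 pred b0: · stop@b0
  join b3 pred b2: b2→b1 stop@b0
  join b4 pred b1: b1 stop@b0
  join b4 pred b2: b2→b1 stop@b0
  join b4 pred b3: b3 stop@b0
  join b7 pred b4: · stop@b4
  join b7 pred b6: b6→b5 stop@b4
  join b7 pred b9: b9→b7 stop@b4
  join b8 pred b5: b5 stop@b4
  join b8 pred b6: b6→b5 stop@b4
  join b8 pred b7: b7 stop@b4
  b0: DF=∅
  b1: DF={b1,b3,b4}
  b2: DF={b1,b3,b4}
  b3: DF={b4}
  b4: DF=∅
  b5: DF={b7,b8}
  b6: DF={b7,b8}
  b7: DF={b7,b8}
  b8: DF=∅
  b9: DF={b7}

DF(b3) = ["b4"]

Answer: ["b4"]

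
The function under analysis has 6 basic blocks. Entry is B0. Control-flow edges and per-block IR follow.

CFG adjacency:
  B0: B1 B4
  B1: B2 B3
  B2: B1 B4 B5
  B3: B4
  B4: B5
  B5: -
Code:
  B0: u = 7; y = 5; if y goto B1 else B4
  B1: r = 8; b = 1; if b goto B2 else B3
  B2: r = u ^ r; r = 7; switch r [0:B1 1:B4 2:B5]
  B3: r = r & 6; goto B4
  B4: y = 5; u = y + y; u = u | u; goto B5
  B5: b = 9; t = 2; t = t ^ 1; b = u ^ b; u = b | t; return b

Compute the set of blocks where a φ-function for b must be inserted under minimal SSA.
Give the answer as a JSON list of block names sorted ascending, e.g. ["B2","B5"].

Answer: ["B1", "B4", "B5"]

Analysis:
idom tree: B1←B0 B2←B1 B3←B1 B4←B0 B5←B0
Dom∩ at merges:
  B1: preds {B0,B2}: {B0} ∩ {B0,B1,B2} = {B0}; idom=B0
  B4: preds {B0,B2,B3}: {B0} ∩ {B0,B1,B2} ∩ {B0,B1,B3} = {B0}; idom=B0
  B5: preds {B2,B4}: {B0,B1,B2} ∩ {B0,B4} = {B0}; idom=B0

DF walk-up:
  join B1 pred B0: · stop@B0
  join B1 pred B2: B2→B1 stop@B0
  join B4 pred B0: · stop@B0
  join B4 pred B2: B2→B1 stop@B0
  join B4 pred B3: B3→B1 stop@B0
  join B5 pred B2: B2→B1 stop@B0
  join B5 pred B4: B4 stop@B0
  DF(B0)=∅
  DF(B1)={B1,B4,B5}
  DF(B2)={B1,B4,B5}
  DF(B3)={B4}
  DF(B4)={B5}
  DF(B5)=∅

φ for b: defs {B1,B5}
  DF⁺ = {B1,B4,B5}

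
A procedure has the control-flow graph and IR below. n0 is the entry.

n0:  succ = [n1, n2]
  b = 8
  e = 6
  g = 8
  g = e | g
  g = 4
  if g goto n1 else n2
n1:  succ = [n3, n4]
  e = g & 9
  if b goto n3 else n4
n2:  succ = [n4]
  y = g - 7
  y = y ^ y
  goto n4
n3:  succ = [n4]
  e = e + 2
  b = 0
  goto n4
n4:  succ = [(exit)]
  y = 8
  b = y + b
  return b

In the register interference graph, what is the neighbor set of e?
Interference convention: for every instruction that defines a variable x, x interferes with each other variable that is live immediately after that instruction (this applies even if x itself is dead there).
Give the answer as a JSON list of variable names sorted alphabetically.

Per-block:
  n0: def={b,e,g} ue=∅
  n1: def={e} ue={b,g}
  n2: def={y} ue={g}
  n3: def={b,e} ue={e}
  n4: def={b,y} ue={b}

Live sets:
  live n0: ∅→{b,g}
  live n1: {b,g}→{b,e}
  live n2: {b,g}→{b}
  live n3: {e}→{b}
  live n4: {b}→∅

Interfere edges:
  b: {e,g,y}
  e: {b,g}
  g: {b,e}
  y: {b}

N(e) = ["b", "g"]

Answer: ["b", "g"]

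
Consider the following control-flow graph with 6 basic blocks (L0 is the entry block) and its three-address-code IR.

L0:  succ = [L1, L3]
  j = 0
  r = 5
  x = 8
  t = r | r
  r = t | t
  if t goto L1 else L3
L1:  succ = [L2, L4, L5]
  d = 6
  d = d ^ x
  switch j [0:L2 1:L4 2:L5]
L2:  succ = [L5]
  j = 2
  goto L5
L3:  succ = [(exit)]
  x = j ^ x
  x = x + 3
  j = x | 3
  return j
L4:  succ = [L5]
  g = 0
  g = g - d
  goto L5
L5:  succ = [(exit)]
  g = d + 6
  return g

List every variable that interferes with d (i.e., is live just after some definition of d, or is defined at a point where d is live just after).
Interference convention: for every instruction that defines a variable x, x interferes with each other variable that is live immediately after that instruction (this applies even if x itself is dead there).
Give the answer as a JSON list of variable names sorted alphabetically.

Answer: ["g", "j", "x"]

Working:
Per-block:
  L0: {j,r,t,x} / ∅
  L1: {d} / {j,x}
  L2: {j} / ∅
  L3: {j,x} / {j,x}
  L4: {g} / {d}
  L5: {g} / {d}

Liveness:
  live L0: ∅→{j,x}
  live L1: {j,x}→{d}
  live L2: {d}→{d}
  live L3: {j,x}→∅
  live L4: {d}→{d}
  live L5: {d}→∅

Interfere edges:
  d — {g,j,x}
  g — {d}
  j — {d,r,t,x}
  r — {j,t,x}
  t — {j,r,x}
  x — {d,j,r,t}

N(d) = ["g", "j", "x"]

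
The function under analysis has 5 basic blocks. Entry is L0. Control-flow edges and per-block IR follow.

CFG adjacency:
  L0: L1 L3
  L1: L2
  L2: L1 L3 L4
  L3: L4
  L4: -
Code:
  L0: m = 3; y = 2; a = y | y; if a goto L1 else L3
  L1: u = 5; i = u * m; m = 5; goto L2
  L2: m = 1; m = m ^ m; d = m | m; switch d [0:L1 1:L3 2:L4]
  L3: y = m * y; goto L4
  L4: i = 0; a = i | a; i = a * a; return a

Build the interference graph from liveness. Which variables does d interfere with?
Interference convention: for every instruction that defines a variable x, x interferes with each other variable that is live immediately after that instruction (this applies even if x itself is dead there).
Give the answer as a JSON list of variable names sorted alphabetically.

Answer: ["a", "m", "y"]

Analysis:
Block summaries:
  L0 def {a,m,y} use ∅
  L1 def {i,m,u} use {m}
  L2 def {d,m} use ∅
  L3 def {y} use {m,y}
  L4 def {a,i} use {a}

Liveness:
  L0: in=∅ out={a,m,y}
  L1: in={a,m,y} out={a,y}
  L2: in={a,y} out={a,m,y}
  L3: in={a,m,y} out={a}
  L4: in={a} out=∅

Conflict graph:
  a — {d,i,m,u,y}
  d — {a,m,y}
  i — {a,y}
  m — {a,d,u,y}
  u — {a,m,y}
  y — {a,d,i,m,u}

N(d) = ["a", "m", "y"]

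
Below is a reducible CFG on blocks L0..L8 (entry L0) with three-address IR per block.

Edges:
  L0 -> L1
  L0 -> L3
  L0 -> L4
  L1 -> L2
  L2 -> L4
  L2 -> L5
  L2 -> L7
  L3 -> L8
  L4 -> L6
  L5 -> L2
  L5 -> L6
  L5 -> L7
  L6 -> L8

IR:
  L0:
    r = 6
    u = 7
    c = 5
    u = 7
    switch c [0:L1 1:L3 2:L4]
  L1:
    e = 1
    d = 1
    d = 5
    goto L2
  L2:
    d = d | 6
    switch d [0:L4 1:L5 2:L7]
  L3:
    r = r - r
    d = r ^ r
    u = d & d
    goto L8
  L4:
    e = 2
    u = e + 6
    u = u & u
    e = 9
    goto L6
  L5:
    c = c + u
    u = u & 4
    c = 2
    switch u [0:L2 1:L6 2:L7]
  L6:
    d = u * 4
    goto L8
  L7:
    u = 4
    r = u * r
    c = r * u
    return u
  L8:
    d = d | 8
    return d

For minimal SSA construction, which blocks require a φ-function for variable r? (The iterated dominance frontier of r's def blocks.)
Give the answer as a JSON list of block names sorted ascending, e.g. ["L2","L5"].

idom tree: L1←L0 L2←L1 L3←L0 L4←L0 L5←L2 L6←L0 L7←L2 L8←L0
Dom at joins:
  L2: preds {L1,L5}: {L0,L1} ∩ {L0,L1,L2,L5} = {L0,L1}; idom=L1
  L4: preds {L0,L2}: {L0} ∩ {L0,L1,L2} = {L0}; idom=L0
  L6: preds {L4,L5}: {L0,L4} ∩ {L0,L1,L2,L5} = {L0}; idom=L0
  L7: preds {L2,L5}: {L0,L1,L2} ∩ {L0,L1,L2,L5} = {L0,L1,L2}; idom=L2
  L8: preds {L3,L6}: {L0,L3} ∩ {L0,L6} = {L0}; idom=L0

DF derivation:
  join L2 pred L1: · stop@L1
  join L2 pred L5: L5→L2 stop@L1
  join L4 pred L0: · stop@L0
  join L4 pred L2: L2→L1 stop@L0
  join L6 pred L4: L4 stop@L0
  join L6 pred L5: L5→L2→L1 stop@L0
  join L7 pred L2: · stop@L2
  join L7 pred L5: L5 stop@L2
  join L8 pred L3: L3 stop@L0
  join L8 pred L6: L6 stop@L0
  DF(L0)=∅
  DF(L1)={L4,L6}
  DF(L2)={L2,L4,L6}
  DF(L3)={L8}
  DF(L4)={L6}
  DF(L5)={L2,L6,L7}
  DF(L6)={L8}
  DF(L7)=∅
  DF(L8)=∅

φ for r: defs {L0,L3,L7}
  DF⁺ = {L8}

Answer: ["L8"]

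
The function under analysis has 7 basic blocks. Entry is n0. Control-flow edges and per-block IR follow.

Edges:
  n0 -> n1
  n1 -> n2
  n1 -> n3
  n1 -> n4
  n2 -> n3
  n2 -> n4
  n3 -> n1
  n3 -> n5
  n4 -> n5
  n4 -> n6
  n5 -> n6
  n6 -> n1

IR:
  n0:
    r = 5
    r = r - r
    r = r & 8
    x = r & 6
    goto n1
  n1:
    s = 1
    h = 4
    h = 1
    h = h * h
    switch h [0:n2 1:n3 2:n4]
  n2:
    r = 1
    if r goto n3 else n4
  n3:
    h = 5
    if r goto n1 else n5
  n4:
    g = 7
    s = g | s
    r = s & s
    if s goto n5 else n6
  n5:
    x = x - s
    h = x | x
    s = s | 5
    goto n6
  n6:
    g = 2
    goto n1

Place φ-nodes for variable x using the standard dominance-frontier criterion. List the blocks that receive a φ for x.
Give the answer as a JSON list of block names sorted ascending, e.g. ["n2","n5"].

idom tree: n1←n0 n2←n1 n3←n1 n4←n1 n5←n1 n6←n1
Join-block Dom:
  n1: preds {n0,n3,n6}: {n0} ∩ {n0,n1,n3} ∩ {n0,n1,n6} = {n0}; idom=n0
  n3: preds {n1,n2}: {n0,n1} ∩ {n0,n1,n2} = {n0,n1}; idom=n1
  n4: preds {n1,n2}: {n0,n1} ∩ {n0,n1,n2} = {n0,n1}; idom=n1
  n5: preds {n3,n4}: {n0,n1,n3} ∩ {n0,n1,n4} = {n0,n1}; idom=n1
  n6: preds {n4,n5}: {n0,n1,n4} ∩ {n0,n1,n5} = {n0,n1}; idom=n1

Frontier:
  join n1 pred n0: · stop@n0
  join n1 pred n3: n3→n1 stop@n0
  join n1 pred n6: n6→n1 stop@n0
  join n3 pred n1: · stop@n1
  join n3 pred n2: n2 stop@n1
  join n4 pred n1: · stop@n1
  join n4 pred n2: n2 stop@n1
  join n5 pred n3: n3 stop@n1
  join n5 pred n4: n4 stop@n1
  join n6 pred n4: n4 stop@n1
  join n6 pred n5: n5 stop@n1
  n0: DF=∅
  n1: DF={n1}
  n2: DF={n3,n4}
  n3: DF={n1,n5}
  n4: DF={n5,n6}
  n5: DF={n6}
  n6: DF={n1}

φ for x: defs {n0,n5}
  DF⁺ = {n1,n6}

Answer: ["n1", "n6"]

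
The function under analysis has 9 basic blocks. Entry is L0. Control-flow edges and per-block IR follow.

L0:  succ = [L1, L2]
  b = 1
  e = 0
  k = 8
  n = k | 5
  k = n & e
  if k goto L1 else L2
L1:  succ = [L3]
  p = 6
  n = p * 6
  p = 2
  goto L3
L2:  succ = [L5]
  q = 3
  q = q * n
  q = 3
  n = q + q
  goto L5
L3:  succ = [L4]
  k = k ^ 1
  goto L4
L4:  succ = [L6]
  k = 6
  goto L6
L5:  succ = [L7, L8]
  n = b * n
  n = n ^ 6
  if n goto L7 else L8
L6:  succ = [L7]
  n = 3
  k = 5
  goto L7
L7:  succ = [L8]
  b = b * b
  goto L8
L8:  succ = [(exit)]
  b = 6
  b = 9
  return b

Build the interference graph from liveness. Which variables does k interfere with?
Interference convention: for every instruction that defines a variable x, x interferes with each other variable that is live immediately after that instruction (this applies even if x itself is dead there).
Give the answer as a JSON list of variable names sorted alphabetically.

def/use:
  L0: def={b,e,k,n} ue=∅
  L1: def={n,p} ue=∅
  L2: def={n,q} ue={n}
  L3: def={k} ue={k}
  L4: def={k} ue=∅
  L5: def={n} ue={b,n}
  L6: def={k,n} ue=∅
  L7: def={b} ue={b}
  L8: def={b} ue=∅

Backward fixpoint:
  L0 li=∅ lo={b,k,n}
  L1 li={b,k} lo={b,k}
  L2 li={b,n} lo={b,n}
  L3 li={b,k} lo={b}
  L4 li={b} lo={b}
  L5 li={b,n} lo={b}
  L6 li={b} lo={b}
  L7 li={b} lo=∅
  L8 li=∅ lo=∅

Conflict graph:
  b — {e,k,n,p,q}
  e — {b,k,n}
  k — {b,e,n,p}
  n — {b,e,k,q}
  p — {b,k}
  q — {b,n}

N(k) = ["b", "e", "n", "p"]

Answer: ["b", "e", "n", "p"]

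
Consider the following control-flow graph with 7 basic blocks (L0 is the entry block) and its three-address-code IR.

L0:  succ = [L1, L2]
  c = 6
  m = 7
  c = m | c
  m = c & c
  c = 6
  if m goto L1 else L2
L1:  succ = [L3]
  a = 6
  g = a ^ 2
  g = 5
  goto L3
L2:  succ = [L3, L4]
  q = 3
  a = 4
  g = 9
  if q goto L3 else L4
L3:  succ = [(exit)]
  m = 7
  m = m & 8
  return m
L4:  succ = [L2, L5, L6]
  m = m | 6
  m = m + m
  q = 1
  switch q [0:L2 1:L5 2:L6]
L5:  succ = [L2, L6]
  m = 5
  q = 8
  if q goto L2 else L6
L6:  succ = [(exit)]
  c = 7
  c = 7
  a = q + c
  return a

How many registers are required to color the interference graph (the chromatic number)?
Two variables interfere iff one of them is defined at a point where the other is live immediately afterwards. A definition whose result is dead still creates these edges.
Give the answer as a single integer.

Block summaries:
  L0: {c,m} / ∅
  L1: {a,g} / ∅
  L2: {a,g,q} / ∅
  L3: {m} / ∅
  L4: {m,q} / {m}
  L5: {m,q} / ∅
  L6: {a,c} / {q}

Liveness:
  live L0: ∅→{m}
  live L1: ∅→∅
  live L2: {m}→{m}
  live L3: ∅→∅
  live L4: {m}→{m,q}
  live L5: ∅→{m,q}
  live L6: {q}→∅

Conflict graph:
  a↔{m,q}
  c↔{m,q}
  g↔{m,q}
  m↔{a,c,g,q}
  q↔{a,c,g,m}

Colouring:
  {a,m,q} pairwise interfere (3-clique) ⇒ χ ≥ 3
  assign a→c2 c→c2 g→c2 m→c0 q→c1 — no edge inside a register ⇒ χ ≤ 3
  χ = 3

Answer: 3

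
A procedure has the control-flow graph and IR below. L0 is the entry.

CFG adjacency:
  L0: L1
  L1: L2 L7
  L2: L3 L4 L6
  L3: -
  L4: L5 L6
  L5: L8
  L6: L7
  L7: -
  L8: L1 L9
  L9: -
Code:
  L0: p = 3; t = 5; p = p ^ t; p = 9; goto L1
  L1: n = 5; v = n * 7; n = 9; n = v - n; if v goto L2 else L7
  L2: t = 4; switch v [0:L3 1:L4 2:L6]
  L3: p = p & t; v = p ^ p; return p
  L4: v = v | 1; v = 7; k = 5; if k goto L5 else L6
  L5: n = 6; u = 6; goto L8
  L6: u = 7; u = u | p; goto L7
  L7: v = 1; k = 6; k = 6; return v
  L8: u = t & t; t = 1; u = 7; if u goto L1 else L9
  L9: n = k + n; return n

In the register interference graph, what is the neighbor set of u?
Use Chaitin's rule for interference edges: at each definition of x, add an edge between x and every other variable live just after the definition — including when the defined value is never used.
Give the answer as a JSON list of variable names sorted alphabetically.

Block summaries:
  L0: def={p,t} ue=∅
  L1: def={n,v} ue=∅
  L2: def={t} ue={v}
  L3: def={p,v} ue={p,t}
  L4: def={k,v} ue={v}
  L5: def={n,u} ue=∅
  L6: def={u} ue={p}
  L7: def={k,v} ue=∅
  L8: def={t,u} ue={t}
  L9: def={n} ue={k,n}

Liveness:
  L0: in=∅ out={p}
  L1: in={p} out={p,v}
  L2: in={p,v} out={p,t,v}
  L3: in={p,t} out=∅
  L4: in={p,t,v} out={k,p,t}
  L5: in={k,p,t} out={k,n,p,t}
  L6: in={p} out=∅
  L7: in=∅ out=∅
  L8: in={k,n,p,t} out={k,n,p}
  L9: in={k,n} out=∅

Interfere edges:
  k: {n,p,t,u,v}
  n: {k,p,t,u,v}
  p: {k,n,t,u,v}
  t: {k,n,p,u,v}
  u: {k,n,p,t}
  v: {k,n,p,t}

N(u) = ["k", "n", "p", "t"]

Answer: ["k", "n", "p", "t"]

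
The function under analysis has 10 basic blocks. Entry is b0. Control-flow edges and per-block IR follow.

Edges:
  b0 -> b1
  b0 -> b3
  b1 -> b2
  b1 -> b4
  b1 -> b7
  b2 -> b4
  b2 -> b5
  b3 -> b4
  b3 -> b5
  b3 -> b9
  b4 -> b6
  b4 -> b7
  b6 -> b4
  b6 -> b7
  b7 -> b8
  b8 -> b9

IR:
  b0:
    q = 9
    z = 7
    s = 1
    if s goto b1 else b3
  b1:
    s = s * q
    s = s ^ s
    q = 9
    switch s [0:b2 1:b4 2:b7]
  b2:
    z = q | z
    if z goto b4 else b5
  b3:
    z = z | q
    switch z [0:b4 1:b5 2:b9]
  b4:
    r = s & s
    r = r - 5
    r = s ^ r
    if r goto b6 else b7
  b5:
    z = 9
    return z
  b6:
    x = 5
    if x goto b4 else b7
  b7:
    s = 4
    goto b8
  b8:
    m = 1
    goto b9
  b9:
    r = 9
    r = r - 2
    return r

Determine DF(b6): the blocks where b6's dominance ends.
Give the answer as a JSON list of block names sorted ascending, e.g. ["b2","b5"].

Answer: ["b4", "b7"]

Working:
idom tree: b1←b0 b2←b1 b3←b0 b4←b0 b5←b0 b6←b4 b7←b0 b8←b7 b9←b0
Join-block Dom:
  b4: preds {b1,b2,b3,b6}: {b0,b1} ∩ {b0,b1,b2} ∩ {b0,b3} ∩ {b0,b4,b6} = {b0}; idom=b0
  b5: preds {b2,b3}: {b0,b1,b2} ∩ {b0,b3} = {b0}; idom=b0
  b7: preds {b1,b4,b6}: {b0,b1} ∩ {b0,b4} ∩ {b0,b4,b6} = {b0}; idom=b0
  b9: preds {b3,b8}: {b0,b3} ∩ {b0,b7,b8} = {b0}; idom=b0

DF derivation:
  join b4 pred b1: b1 stop@b0
  join b4 pred b2: b2→b1 stop@b0
  join b4 pred b3: b3 stop@b0
  join b4 pred b6: b6→b4 stop@b0
  join b5 pred b2: b2→b1 stop@b0
  join b5 pred b3: b3 stop@b0
  join b7 pred b1: b1 stop@b0
  join b7 pred b4: b4 stop@b0
  join b7 pred b6: b6→b4 stop@b0
  join b9 pred b3: b3 stop@b0
  join b9 pred b8: b8→b7 stop@b0
  DF(b0)=∅
  DF(b1)={b4,b5,b7}
  DF(b2)={b4,b5}
  DF(b3)={b4,b5,b9}
  DF(b4)={b4,b7}
  DF(b5)=∅
  DF(b6)={b4,b7}
  DF(b7)={b9}
  DF(b8)={b9}
  DF(b9)=∅

DF(b6) = ["b4", "b7"]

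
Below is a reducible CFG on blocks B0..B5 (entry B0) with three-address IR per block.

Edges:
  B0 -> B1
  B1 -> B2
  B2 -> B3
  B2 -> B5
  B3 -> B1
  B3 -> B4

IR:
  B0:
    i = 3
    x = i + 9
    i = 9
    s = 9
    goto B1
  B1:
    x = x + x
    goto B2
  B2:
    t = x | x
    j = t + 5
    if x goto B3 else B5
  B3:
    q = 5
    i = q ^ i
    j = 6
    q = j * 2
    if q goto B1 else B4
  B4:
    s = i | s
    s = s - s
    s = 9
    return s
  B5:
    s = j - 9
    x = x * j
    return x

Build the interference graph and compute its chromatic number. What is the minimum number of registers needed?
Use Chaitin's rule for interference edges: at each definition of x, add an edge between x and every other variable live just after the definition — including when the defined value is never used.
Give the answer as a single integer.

Answer: 4

Analysis:
def/use:
  B0: {i,s,x} / ∅
  B1: {x} / {x}
  B2: {j,t} / {x}
  B3: {i,j,q} / {i}
  B4: {s} / {i,s}
  B5: {s,x} / {j,x}

Live sets:
  B0: in=∅ out={i,s,x}
  B1: in={i,s,x} out={i,s,x}
  B2: in={i,s,x} out={i,j,s,x}
  B3: in={i,s,x} out={i,s,x}
  B4: in={i,s} out=∅
  B5: in={j,x} out=∅

Conflict graph:
  i — {j,q,s,t,x}
  j — {i,s,x}
  q — {i,s,x}
  s — {i,j,q,t,x}
  t — {i,s,x}
  x — {i,j,q,s,t}

Colouring:
  {i,j,s,x} pairwise interfere (4-clique) ⇒ χ ≥ 4
  assign i→c0 j→c3 q→c3 s→c1 t→c3 x→c2 — no edge inside a register ⇒ χ ≤ 4
  χ = 4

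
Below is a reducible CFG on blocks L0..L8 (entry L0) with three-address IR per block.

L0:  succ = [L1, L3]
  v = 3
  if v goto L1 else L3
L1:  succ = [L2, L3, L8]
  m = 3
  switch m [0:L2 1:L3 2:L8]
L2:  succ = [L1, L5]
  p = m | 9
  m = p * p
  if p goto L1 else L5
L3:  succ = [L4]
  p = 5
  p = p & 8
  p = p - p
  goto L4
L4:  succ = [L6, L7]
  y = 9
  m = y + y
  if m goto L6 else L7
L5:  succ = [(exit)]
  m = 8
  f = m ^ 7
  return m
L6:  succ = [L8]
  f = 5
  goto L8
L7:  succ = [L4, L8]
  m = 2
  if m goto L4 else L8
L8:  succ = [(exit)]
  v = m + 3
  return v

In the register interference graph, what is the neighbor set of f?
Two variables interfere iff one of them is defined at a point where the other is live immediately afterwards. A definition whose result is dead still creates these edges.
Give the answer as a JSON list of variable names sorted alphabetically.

Answer: ["m"]

Derivation:
Block summaries:
  L0: def={v} ue=∅
  L1: def={m} ue=∅
  L2: def={m,p} ue={m}
  L3: def={p} ue=∅
  L4: def={m,y} ue=∅
  L5: def={f,m} ue=∅
  L6: def={f} ue=∅
  L7: def={m} ue=∅
  L8: def={v} ue={m}

Backward fixpoint:
  L0: in=∅ out=∅
  L1: in=∅ out={m}
  L2: in={m} out=∅
  L3: in=∅ out=∅
  L4: in=∅ out={m}
  L5: in=∅ out=∅
  L6: in={m} out={m}
  L7: in=∅ out={m}
  L8: in={m} out=∅

Conflict graph:
  f: {m}
  m: {f,p}
  p: {m}
  v: ∅
  y: ∅

N(f) = ["m"]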